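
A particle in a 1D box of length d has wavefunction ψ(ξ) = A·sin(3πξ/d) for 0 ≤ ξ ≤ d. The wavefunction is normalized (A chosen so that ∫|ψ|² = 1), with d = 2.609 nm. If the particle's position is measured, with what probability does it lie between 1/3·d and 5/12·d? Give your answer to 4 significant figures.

P ≈ 0.03028

P = ∫_{1/3·d}^{5/12·d} |ψ(ξ)|² dξ.
With A² fixed by ∫|ψ|² = 1, i.e. A² = (d/2)^(−1), substitute and integrate.
In terms of u = ξ/d (A² and the length scale cancel between numerator and denominator), P = [∫_{1/3}^{5/12} sin(3·π·u)^2 du] / [∫_{0}^{1} sin(3·π·u)^2 du].
An antiderivative of sin(3·π·u)^2 is u/2 - sin(6·π·u)/(12·π); evaluating from 1/3 to 5/12 gives 1/24 - 1/(12·π), while the full integral is 1/2.
This works out to P = (-2 + π)/(12·π).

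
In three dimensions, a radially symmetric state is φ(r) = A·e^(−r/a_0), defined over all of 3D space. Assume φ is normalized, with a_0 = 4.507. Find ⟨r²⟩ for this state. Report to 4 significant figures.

⟨r^2⟩ ≈ 60.94

The expectation value is the |φ|²-weighted average of r^2: ∫ r^2|φ|² 4πr² dr.
Recall ∫₀^∞ r^m e^(−r/β) dr = m!·β^(m+1), since the A² factors cancel between numerator and denominator, ⟨r²⟩ = 3·a_0^2.
With a_0 = 4.507, ⟨r^2⟩ = 60.939.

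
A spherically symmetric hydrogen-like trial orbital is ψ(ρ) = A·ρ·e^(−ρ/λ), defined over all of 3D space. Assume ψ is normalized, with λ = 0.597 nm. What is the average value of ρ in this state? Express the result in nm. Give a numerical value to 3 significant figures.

⟨ρ⟩ ≈ 1.49 nm

The expectation value is the |ψ|²-weighted average of ρ: ∫ ρ|ψ|² 4πρ² dρ.
Since the A² factors cancel between numerator and denominator, ⟨ρ⟩ = 5·λ/2.
Putting λ = 0.597 gives 1.493.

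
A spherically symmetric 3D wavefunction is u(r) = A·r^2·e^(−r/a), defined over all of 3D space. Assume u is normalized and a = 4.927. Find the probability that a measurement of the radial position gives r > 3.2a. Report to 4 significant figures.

P ≈ 0.5423

P = ∫ |u|² 4πr² dr over r > 3.2a.
The full normalization integral is A²·[45·π·a^7/2] = 1, fixing A².
In terms of t = r/a (A², 4π and the length scale all cancel between numerator and denominator), P = [∫_{3.2}^{∞} t^6·e^(-2·t) dt] / [∫_{0}^{∞} t^6·e^(-2·t) dt].
With ∫ t^6·e^(-2·t) dt = -(4·t^6 + 12·t^5 + 30·t^4 + 60·t^3 + 90·t^2 + 90·t + 45)·e^(-2·t)/8 + C, the region integral is ≈ 3.05060 and the full one is 45/8.
The region integral divided by the full integral gives P = 0.54233.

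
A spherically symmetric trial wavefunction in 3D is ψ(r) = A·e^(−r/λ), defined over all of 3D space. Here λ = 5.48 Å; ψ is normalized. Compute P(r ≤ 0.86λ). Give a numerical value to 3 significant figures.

P ≈ 0.248

P = ∫ |ψ|² 4πr² dr over r ≤ 0.86λ.
Normalization gives A² = 1/(π·λ^3).
In terms of u = r/λ (A², 4π and the length scale all cancel between numerator and denominator), P = [∫_{0}^{0.86} u^2·e^(-2·u) du] / [∫_{0}^{∞} u^2·e^(-2·u) du].
Using ∫ u^2·e^(-2·u) du = -(2·u^2 + 2·u + 1)·e^(-2·u)/4, the numerator is 1/4 - 5249·e^(-43/25)/5000 and the denominator is 1/4.
Taking the ratio yields P = 0.2481.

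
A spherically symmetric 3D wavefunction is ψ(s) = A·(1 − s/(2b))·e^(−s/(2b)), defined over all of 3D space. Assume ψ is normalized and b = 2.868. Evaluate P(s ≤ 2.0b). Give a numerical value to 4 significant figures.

With dV = 4πs²ds, the probability is ∫|ψ|² dV over s ≤ 2.0b.
Normalization gives A² = 1/(8·π·b^3).
In terms of u = s/b (A², 4π and the length scale all cancel between numerator and denominator), P = [∫_{0}^{2.0} u^2·(1 - u/2)^2·e^(-u) du] / [∫_{0}^{∞} u^2·(1 - u/2)^2·e^(-u) du].
Using ∫ u^2·(1 - u/2)^2·e^(-u) du = -(u^4/4 + u^2 + 2·u + 2)·e^(-u), the numerator is 2 - 14·e^(-2) and the denominator is 2.
Taking the ratio yields P = 0.052653.

P ≈ 0.05265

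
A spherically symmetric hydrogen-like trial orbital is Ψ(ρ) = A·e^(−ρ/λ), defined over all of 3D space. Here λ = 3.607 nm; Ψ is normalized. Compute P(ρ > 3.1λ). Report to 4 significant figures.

P ≈ 0.05362

Integrate the radial probability density 4πρ²|Ψ|² over ρ > 3.1λ.
Normalization gives A² = 1/(π·λ^3).
In terms of u = ρ/λ (A², 4π and the length scale all cancel between numerator and denominator), P = [∫_{3.1}^{∞} u^2·e^(-2·u) du] / [∫_{0}^{∞} u^2·e^(-2·u) du].
Using ∫ u^2·e^(-2·u) du = -(2·u^2 + 2·u + 1)·e^(-2·u)/4, the numerator is 1321·e^(-31/5)/200 and the denominator is 1/4.
The region integral divided by the full integral gives P = 0.053618.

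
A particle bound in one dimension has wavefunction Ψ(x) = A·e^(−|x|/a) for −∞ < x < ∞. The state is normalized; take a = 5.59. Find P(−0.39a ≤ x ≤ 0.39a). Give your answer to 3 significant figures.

The probability is P = ∫ |Ψ|² dx over [−0.39a, 0.39a].
With A² fixed by ∫|Ψ|² = 1, i.e. A² = (a)^(−1), substitute and integrate.
By symmetry take twice the x ≥ 0 contribution in numerator and denominator; the 2's cancel. Let u = x/a; then A² and the length scale cancel, so P = ∫_{0}^{0.39} e^(-2·u) du ÷ ∫_{0}^{∞} e^(-2·u) du.
With ∫ e^(-2·u) du = -e^(-2·u)/2 + C, the region integral is 1/2 - e^(-39/50)/2 and the full one is 1/2.
This works out to P = 0.5416.

P ≈ 0.542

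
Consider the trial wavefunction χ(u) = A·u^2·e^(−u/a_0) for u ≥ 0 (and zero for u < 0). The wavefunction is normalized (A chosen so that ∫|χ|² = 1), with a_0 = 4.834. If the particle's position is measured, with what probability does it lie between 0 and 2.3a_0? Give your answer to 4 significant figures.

P ≈ 0.4868

|χ|² is the probability density, so P = ∫_{0}^{2.3a_0} |χ|² du.
The normalization integral ∫|χ|²du over the whole domain equals 3·a_0^5/4·A², and A² cancels in the ratio.
In terms of t = u/a_0 (A² and the length scale cancel between numerator and denominator), P = [∫_{0}^{2.3} t^4·e^(-2·t) dt] / [∫_{0}^{∞} t^4·e^(-2·t) dt].
Using ∫ t^4·e^(-2·t) dt = -(t^4/2 + t^3 + 3·t^2/2 + 3·t/2 + 3/4)·e^(-2·t), the numerator is ≈ 0.365074 and the denominator is 3/4.
This works out to P = 0.48677.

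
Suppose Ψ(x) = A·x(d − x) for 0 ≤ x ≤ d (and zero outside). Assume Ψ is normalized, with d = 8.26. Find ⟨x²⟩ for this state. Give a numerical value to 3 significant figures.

⟨x^2⟩ ≈ 19.5

⟨x²⟩ = ∫ x^2 |Ψ|² dx over the full domain.
Since the A² factors cancel between numerator and denominator, ⟨x²⟩ = 2·d^2/7.
Putting d = 8.26 gives 19.49.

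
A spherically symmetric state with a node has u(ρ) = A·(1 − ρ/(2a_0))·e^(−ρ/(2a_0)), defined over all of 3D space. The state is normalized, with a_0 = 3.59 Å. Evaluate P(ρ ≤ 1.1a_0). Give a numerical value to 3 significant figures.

P ≈ 0.0387

Integrate the radial probability density 4πρ²|u|² over ρ ≤ 1.1a_0.
A² is fixed by ∫₀^∞ 4πρ²|u|² dρ = 1, i.e. A² = (8·π·a_0^3)^(−1).
In terms of t = ρ/a_0 (A², 4π and the length scale all cancel between numerator and denominator), P = [∫_{0}^{1.1} t^2·(1 - t/2)^2·e^(-t) dt] / [∫_{0}^{∞} t^2·(1 - t/2)^2·e^(-t) dt].
With ∫ t^2·(1 - t/2)^2·e^(-t) dt = -(t^4/4 + t^2 + 2·t + 2)·e^(-t) + C, the region integral is ≈ 0.077328 and the full one is 2.
This evaluates to P = 0.03866.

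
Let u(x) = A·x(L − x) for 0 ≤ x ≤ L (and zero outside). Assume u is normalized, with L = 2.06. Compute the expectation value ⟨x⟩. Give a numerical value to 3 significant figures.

By definition ⟨x⟩ = ∫ x |u(x)|² dx.
The ratio of the moment integral to the normalization integral gives ⟨x⟩ = L/2.
With L = 2.06, ⟨x⟩ = 1.030.

⟨x⟩ ≈ 1.03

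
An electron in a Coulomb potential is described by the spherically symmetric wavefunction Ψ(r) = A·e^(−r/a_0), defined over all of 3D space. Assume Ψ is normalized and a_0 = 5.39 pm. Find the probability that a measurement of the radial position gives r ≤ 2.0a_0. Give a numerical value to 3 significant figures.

P = ∫ |Ψ|² 4πr² dr over r ≤ 2.0a_0.
Normalization gives A² = 1/(π·a_0^3).
In terms of u = r/a_0 (A², 4π and the length scale all cancel between numerator and denominator), P = [∫_{0}^{2.0} u^2·e^(-2·u) du] / [∫_{0}^{∞} u^2·e^(-2·u) du].
An antiderivative of u^2·e^(-2·u) is -(2·u^2 + 2·u + 1)·e^(-2·u)/4; evaluating from 0 to 2.0 gives 1/4 - 13·e^(-4)/4, while the full integral is 1/4.
The region integral divided by the full integral gives P = 0.7619.

P ≈ 0.762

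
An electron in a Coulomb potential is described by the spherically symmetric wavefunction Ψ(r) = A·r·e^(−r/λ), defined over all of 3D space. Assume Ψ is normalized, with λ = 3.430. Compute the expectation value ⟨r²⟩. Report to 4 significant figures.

⟨r^2⟩ ≈ 88.24

The expectation value is the |Ψ|²-weighted average of r^2: ∫ r^2|Ψ|² 4πr² dr.
The ratio of the moment integral to the normalization integral gives ⟨r²⟩ = 15·λ^2/2.
With λ = 3.430, ⟨r^2⟩ = 88.237.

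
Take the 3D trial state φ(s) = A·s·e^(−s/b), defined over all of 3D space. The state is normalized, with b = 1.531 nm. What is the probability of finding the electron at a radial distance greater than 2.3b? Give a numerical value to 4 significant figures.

P ≈ 0.5132

P = ∫ |φ|² 4πs² ds over s > 2.3b.
The full normalization integral is A²·[3·π·b^5] = 1, fixing A².
Substituting u = s/b, A², 4π and the length scale all cancel in the ratio: P = ∫_{2.3}^{∞} u^4·e^(-2·u) du / ∫_{0}^{∞} u^4·e^(-2·u) du.
Using ∫ u^4·e^(-2·u) du = -(u^4/2 + u^3 + 3·u^2/2 + 3·u/2 + 3/4)·e^(-2·u), the numerator is ≈ 0.384926 and the denominator is 3/4.
Taking the ratio yields P = 0.51323.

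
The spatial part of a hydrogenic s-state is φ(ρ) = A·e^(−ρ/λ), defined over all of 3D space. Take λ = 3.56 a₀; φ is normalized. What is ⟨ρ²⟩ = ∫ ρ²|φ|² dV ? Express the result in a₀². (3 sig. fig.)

By definition ⟨ρ²⟩ = ∫ ρ^2 |φ(ρ)|² 4πρ² dρ.
Recall ∫₀^∞ ρ^m e^(−ρ/β) dρ = m!·β^(m+1), evaluating both integrals, ⟨ρ²⟩ = 3·λ^2.
With λ = 3.56, ⟨ρ^2⟩ = 38.02.

⟨ρ^2⟩ ≈ 38.0 a₀^2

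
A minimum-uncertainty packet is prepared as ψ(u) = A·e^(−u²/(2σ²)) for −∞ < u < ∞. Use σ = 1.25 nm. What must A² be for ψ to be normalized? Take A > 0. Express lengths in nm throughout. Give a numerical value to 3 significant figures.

We need A² ∫|f|² du = 1, taking the integral from −∞ to ∞.
Differentiating ∫e^(−αu²) du = √(π/α) under α to get the higher moments, the integral (without the A² prefactor) comes out to √(π)·σ.
So A² = (√(π)·σ)^(−1).
Substituting σ = 1.25 gives A² = 0.4514, so A = 0.6718.

A^2 ≈ 0.451 nm^(-1)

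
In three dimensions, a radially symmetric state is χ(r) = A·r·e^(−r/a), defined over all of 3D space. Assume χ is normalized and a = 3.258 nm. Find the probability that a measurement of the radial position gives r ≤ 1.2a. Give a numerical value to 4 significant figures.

P ≈ 0.09587

With dV = 4πr²dr, the probability is ∫|χ|² dV over r ≤ 1.2a.
Normalization gives A² = 1/(3·π·a^5).
Let u = r/a; then A², 4π and the length scale all cancel, so P = ∫_{0}^{1.2} u^4·e^(-2·u) du ÷ ∫_{0}^{∞} u^4·e^(-2·u) du.
Using ∫ u^4·e^(-2·u) du = -(u^4/2 + u^3 + 3·u^2/2 + 3·u/2 + 3/4)·e^(-2·u), the numerator is ≈ 0.0719014 and the denominator is 3/4.
The region integral divided by the full integral gives P = 0.095869.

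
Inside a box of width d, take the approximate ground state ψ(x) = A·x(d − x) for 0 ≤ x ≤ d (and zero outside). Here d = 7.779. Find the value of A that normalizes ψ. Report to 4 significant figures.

A ≈ 0.03245

The normalization condition is ∫|ψ|² dx = 1 from 0 to d.
With ψ = A·x(d − x), the integral evaluates to A²·[d^5/30].
Substituting d = 7.779 gives A² = 0.0010532, so A = 0.032453.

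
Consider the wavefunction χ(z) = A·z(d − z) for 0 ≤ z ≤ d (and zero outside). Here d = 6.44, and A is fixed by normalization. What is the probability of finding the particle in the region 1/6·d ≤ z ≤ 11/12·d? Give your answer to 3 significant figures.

The probability is P = ∫ |χ|² dz over [1/6·d, 11/12·d].
The normalization integral ∫|χ|²dz over the whole domain equals d^5/30·A², and A² cancels in the ratio.
Substituting u = z/d, A² and the length scale cancel in the ratio: P = ∫_{1/6}^{11/12} u^2·(1 - u)^2 du / ∫_{0}^{1} u^2·(1 - u)^2 du.
With ∫ u^2·(1 - u)^2 du = u^3·(6·u^2 - 15·u + 10)/30 + C, the region integral is ≈ 0.031981 and the full one is 1/30.
The result is P = 4421/4608.

P ≈ 0.959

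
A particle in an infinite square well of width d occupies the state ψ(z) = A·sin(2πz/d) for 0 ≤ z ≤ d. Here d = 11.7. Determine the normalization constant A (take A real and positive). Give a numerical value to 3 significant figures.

A ≈ 0.413

Require ∫ |ψ|² dz = 1 over the whole domain.
Using sin²θ = (1 − cos 2θ)/2, carrying out the integral gives A² · d/2.
Plugging in d = 11.7 yields A = 0.4134.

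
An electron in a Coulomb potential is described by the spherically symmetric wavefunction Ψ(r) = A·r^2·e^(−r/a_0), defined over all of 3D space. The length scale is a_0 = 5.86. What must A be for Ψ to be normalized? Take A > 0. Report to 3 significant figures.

A ≈ 0.000244

The normalization condition is ∫|Ψ|² 4πr² dr = 1 from 0 to ∞.
(Spherical symmetry: dV = 4πr² dr.)
Carrying out the integral gives A² · 45·π·a_0^7/2.
Hence A² = 1/[45·π·a_0^7/2].
Substituting a_0 = 5.86 gives A² = 5.962E-8, so A = 0.0002442.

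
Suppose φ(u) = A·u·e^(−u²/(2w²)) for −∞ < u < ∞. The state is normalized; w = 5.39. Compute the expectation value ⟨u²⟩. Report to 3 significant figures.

The expectation value is the |φ|²-weighted average of u^2: ∫ u^2|φ|² du.
With ∫_{−∞}^{∞} u^(2m) e^(−αu²) du = (2m−1)!!·√π / (2^m α^(m+1/2)), since the A² factors cancel between numerator and denominator, ⟨u²⟩ = 3·w^2/2.
Putting w = 5.39 gives 43.58.

⟨u^2⟩ ≈ 43.6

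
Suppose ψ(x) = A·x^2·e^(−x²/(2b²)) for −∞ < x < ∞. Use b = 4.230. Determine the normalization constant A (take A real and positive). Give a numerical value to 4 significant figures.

Normalization requires ∫|ψ|² dx = 1, integrated from −∞ to ∞.
Using the Gaussian integral ∫_{−∞}^{∞} e^(−αx²) dx = √(π/α), carrying out the integral gives A² · 3·√(π)·b^5/4.
Hence A² = 1/[3·√(π)·b^5/4].
Substituting b = 4.230 gives A² = 0.00055547, so A = 0.023568.

A ≈ 0.02357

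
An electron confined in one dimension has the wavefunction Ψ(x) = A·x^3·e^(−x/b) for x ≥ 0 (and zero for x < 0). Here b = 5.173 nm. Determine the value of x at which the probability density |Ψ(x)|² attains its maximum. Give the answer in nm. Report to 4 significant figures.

The maximum of |Ψ(x)|² occurs where its derivative vanishes.
Solving yields x = 3·b.
With b = 5.173, the most probable position is 15.519 nm.

x ≈ 15.52 nm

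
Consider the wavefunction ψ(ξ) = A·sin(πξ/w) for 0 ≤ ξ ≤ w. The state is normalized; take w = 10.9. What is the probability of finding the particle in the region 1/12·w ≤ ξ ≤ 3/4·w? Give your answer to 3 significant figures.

The probability is P = ∫ |ψ|² dξ over [1/12·w, 3/4·w].
Since A² = 1/(w/2), this is the region integral divided by the full normalization integral.
Let u = ξ/w; then A² and the length scale cancel, so P = ∫_{1/12}^{3/4} sin(π·u)^2 du ÷ ∫_{0}^{1} sin(π·u)^2 du.
With ∫ sin(π·u)^2 du = u/2 - sin(2·π·u)/(4·π) + C, the region integral is 3/(8·π) + 1/3 and the full one is 1/2.
Evaluating gives P = (9 + 8·π)/(12·π).

P ≈ 0.905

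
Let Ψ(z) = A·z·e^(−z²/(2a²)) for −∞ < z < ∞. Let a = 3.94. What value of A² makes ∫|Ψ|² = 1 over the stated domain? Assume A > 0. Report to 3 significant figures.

A^2 ≈ 0.0184

We need A² ∫|f|² dz = 1, taking the integral from −∞ to ∞.
With ∫_{−∞}^{∞} z^(2m) e^(−αz²) dz = (2m−1)!!·√π / (2^m α^(m+1/2)), with Ψ = A·z·e^(−z²/(2a²)), the integral evaluates to A²·[√(π)·a^3/2].
Setting this equal to 1 gives A² = 1/(√(π)·a^3/2).
Substituting a = 3.94 gives A² = 0.01845, so A = 0.1358.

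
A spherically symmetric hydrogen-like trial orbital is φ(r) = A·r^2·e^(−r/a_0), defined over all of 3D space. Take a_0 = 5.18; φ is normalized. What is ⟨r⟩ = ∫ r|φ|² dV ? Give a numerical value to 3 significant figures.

⟨r⟩ ≈ 18.1

By definition ⟨r⟩ = ∫ r |φ(r)|² 4πr² dr.
Using ∫₀^∞ rⁿ e^(−αr) dr = n!/αⁿ⁺¹, the ratio of the moment integral to the normalization integral gives ⟨r⟩ = 7·a_0/2.
Putting a_0 = 5.18 gives 18.13.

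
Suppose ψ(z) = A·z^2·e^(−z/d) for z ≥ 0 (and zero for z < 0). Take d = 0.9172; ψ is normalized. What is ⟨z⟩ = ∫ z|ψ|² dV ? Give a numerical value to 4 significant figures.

The expectation value is the |ψ|²-weighted average of z: ∫ z|ψ|² dz.
Recall ∫₀^∞ z^m e^(−z/β) dz = m!·β^(m+1), since the A² factors cancel between numerator and denominator, ⟨z⟩ = 5·d/2.
Putting d = 0.9172 gives 2.2930.

⟨z⟩ ≈ 2.293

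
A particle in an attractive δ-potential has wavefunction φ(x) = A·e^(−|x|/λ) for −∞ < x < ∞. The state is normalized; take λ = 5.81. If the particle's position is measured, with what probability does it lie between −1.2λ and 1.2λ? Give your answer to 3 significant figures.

P ≈ 0.909

The probability is P = ∫ |φ|² dx over [−1.2λ, 1.2λ].
The normalization integral ∫|φ|²dx over the whole domain equals λ·A², and A² cancels in the ratio.
Both integrals are even about x = 0, so only the x ≥ 0 halves are needed (the factors of 2 cancel). In terms of u = x/λ (A² and the length scale cancel between numerator and denominator), P = [∫_{0}^{1.2} e^(-2·u) du] / [∫_{0}^{∞} e^(-2·u) du].
Using ∫ e^(-2·u) du = -e^(-2·u)/2, the numerator is 1/2 - e^(-12/5)/2 and the denominator is 1/2.
Taking the ratio, P = 0.9093.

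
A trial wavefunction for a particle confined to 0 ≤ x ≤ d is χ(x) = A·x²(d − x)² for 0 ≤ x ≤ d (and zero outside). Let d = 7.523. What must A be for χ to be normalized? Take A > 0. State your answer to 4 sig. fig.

A ≈ 0.002857

Require ∫ |χ|² dx = 1 over the whole domain.
Expanding the polynomial and integrating term by term, carrying out the integral gives A² · d^9/630.
Hence A² = 1/[d^9/630].
Substituting d = 7.523 gives A² = 0.0000081625, so A = 0.0028570.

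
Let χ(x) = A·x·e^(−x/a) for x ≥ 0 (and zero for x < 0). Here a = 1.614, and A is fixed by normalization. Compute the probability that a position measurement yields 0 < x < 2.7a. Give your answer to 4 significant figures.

The probability is P = ∫ |χ|² dx over [0, 2.7a].
Since A² = 1/(a^3/4), this is the region integral divided by the full normalization integral.
Substituting u = x/a, A² and the length scale cancel in the ratio: P = ∫_{0}^{2.7} u^2·e^(-2·u) du / ∫_{0}^{∞} u^2·e^(-2·u) du.
An antiderivative of u^2·e^(-2·u) is -(2·u^2 + 2·u + 1)·e^(-2·u)/4; evaluating from 0 to 2.7 gives 1/4 - 1049·e^(-27/5)/200, while the full integral is 1/4.
Taking the ratio, P = 0.90524.

P ≈ 0.9052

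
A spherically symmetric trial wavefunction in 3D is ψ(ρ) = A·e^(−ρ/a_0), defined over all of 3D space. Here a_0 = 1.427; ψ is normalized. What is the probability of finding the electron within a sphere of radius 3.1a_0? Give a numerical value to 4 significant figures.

P = ∫ |ψ|² 4πρ² dρ over ρ ≤ 3.1a_0.
A² is fixed by ∫₀^∞ 4πρ²|ψ|² dρ = 1, i.e. A² = (π·a_0^3)^(−1).
Substituting u = ρ/a_0, A², 4π and the length scale all cancel in the ratio: P = ∫_{0}^{3.1} u^2·e^(-2·u) du / ∫_{0}^{∞} u^2·e^(-2·u) du.
An antiderivative of u^2·e^(-2·u) is -(2·u^2 + 2·u + 1)·e^(-2·u)/4; evaluating from 0 to 3.1 gives 1/4 - 1321·e^(-31/5)/200, while the full integral is 1/4.
This evaluates to P = 0.94638.

P ≈ 0.9464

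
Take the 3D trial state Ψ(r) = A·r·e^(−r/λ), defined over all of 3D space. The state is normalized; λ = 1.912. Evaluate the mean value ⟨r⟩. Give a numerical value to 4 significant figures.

⟨r⟩ ≈ 4.780

By definition ⟨r⟩ = ∫ r |Ψ(r)|² 4πr² dr.
Recall ∫₀^∞ r^m e^(−r/β) dr = m!·β^(m+1), since the A² factors cancel between numerator and denominator, ⟨r⟩ = 5·λ/2.
With λ = 1.912, ⟨r⟩ = 4.7800.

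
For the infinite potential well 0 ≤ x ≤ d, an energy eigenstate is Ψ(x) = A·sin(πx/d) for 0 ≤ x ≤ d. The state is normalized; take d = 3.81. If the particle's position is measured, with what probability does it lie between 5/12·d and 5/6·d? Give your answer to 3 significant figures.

P ≈ 0.634

P = ∫_{5/12·d}^{5/6·d} |Ψ(x)|² dx.
With A² fixed by ∫|Ψ|² = 1, i.e. A² = (d/2)^(−1), substitute and integrate.
Let u = x/d; then A² and the length scale cancel, so P = ∫_{5/12}^{5/6} sin(π·u)^2 du ÷ ∫_{0}^{1} sin(π·u)^2 du.
With ∫ sin(π·u)^2 du = u/2 - sin(2·π·u)/(4·π) + C, the region integral is 1/(8·π) + √(3)/(8·π) + 5/24 and the full one is 1/2.
This works out to P = (3 + 3·√(3) + 5·π)/(12·π).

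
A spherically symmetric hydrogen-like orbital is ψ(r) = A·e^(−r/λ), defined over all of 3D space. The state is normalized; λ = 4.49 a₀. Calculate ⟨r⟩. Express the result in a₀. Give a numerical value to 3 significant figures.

⟨r⟩ ≈ 6.74 a₀

The expectation value is the |ψ|²-weighted average of r: ∫ r|ψ|² 4πr² dr.
With ∫₀^∞ r^3 e^(−αr) dr = 3!/α^4, since the A² factors cancel between numerator and denominator, ⟨r⟩ = 3·λ/2.
With λ = 4.49, ⟨r⟩ = 6.735.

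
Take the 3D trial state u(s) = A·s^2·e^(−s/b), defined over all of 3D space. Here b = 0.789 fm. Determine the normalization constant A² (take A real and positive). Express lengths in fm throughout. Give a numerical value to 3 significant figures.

Require ∫ |u|² 4πs² ds = 1 over the whole domain.
In 3D with spherical symmetry the volume element is 4πs² ds.
Recall ∫₀^∞ s^m e^(−s/β) ds = m!·β^(m+1), carrying out the integral gives A² · 45·π·b^7/2.
With b = 0.789: A² = 0.07432 and A = 0.2726.

A^2 ≈ 0.0743 fm^(-7)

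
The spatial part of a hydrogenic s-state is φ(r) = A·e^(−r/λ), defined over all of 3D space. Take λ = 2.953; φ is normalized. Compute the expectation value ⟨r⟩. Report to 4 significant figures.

By definition ⟨r⟩ = ∫ r |φ(r)|² 4πr² dr.
Since the A² factors cancel between numerator and denominator, ⟨r⟩ = 3·λ/2.
With λ = 2.953, ⟨r⟩ = 4.4295.

⟨r⟩ ≈ 4.430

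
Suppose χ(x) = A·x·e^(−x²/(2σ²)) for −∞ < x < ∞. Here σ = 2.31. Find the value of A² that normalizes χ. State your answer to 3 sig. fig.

A^2 ≈ 0.0915

Require ∫ |χ|² dx = 1 over the whole domain.
With χ = A·x·e^(−x²/(2σ²)), the integral evaluates to A²·[√(π)·σ^3/2].
Setting this equal to 1 gives A² = 1/(√(π)·σ^3/2).
Plugging in σ = 2.31 yields A = 0.3026.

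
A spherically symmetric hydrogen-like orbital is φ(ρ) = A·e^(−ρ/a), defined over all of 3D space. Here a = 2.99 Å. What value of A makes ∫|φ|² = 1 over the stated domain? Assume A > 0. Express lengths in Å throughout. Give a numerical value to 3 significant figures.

The normalization condition is ∫|φ|² 4πρ² dρ = 1 from 0 to ∞.
(Spherical symmetry: dV = 4πρ² dρ.)
Recall ∫₀^∞ ρ^m e^(−ρ/β) dρ = m!·β^(m+1), with φ = A·e^(−ρ/a), the integral evaluates to A²·[π·a^3].
Hence A² = 1/[π·a^3].
Substituting a = 2.99 gives A² = 0.01191, so A = 0.1091.

A ≈ 0.109 Å^(-3/2)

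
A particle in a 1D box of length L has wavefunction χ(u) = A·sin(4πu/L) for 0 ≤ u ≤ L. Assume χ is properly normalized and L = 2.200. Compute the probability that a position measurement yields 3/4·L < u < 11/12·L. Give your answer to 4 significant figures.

P ≈ 0.2011

The probability is P = ∫ |χ|² du over [3/4·L, 11/12·L].
Since A² = 1/(L/2), this is the region integral divided by the full normalization integral.
Let t = u/L; then A² and the length scale cancel, so P = ∫_{3/4}^{11/12} sin(4·π·t)^2 dt ÷ ∫_{0}^{1} sin(4·π·t)^2 dt.
With ∫ sin(4·π·t)^2 dt = t/2 - sin(4·π·t)·cos(4·π·t)/(8·π) + C, the region integral is √(3)/(32·π) + 1/12 and the full one is 1/2.
This works out to P = (√(3)/16 + π/6)/π.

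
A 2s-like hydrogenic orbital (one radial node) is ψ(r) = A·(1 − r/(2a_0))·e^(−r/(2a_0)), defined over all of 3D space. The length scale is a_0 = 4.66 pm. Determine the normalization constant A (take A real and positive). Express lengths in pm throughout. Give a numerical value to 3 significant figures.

Normalization requires ∫|ψ|² 4πr² dr = 1, integrated from 0 to ∞.
With ∫₀^∞ r^4 e^(−αr) dr = 4!/α^5, the integral (without the A² prefactor) comes out to 8·π·a_0^3.
Setting this equal to 1 gives A² = 1/(8·π·a_0^3).
Plugging in a_0 = 4.66 yields A = 0.01983.

A ≈ 0.0198 pm^(-3/2)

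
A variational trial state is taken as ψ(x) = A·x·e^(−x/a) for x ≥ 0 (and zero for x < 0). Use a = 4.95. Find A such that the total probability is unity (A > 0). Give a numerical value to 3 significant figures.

A ≈ 0.182

Require ∫ |ψ|² dx = 1 over the whole domain.
Using ∫₀^∞ xⁿ e^(−αx) dx = n!/αⁿ⁺¹, carrying out the integral gives A² · a^3/4.
Substituting a = 4.95 gives A² = 0.03298, so A = 0.1816.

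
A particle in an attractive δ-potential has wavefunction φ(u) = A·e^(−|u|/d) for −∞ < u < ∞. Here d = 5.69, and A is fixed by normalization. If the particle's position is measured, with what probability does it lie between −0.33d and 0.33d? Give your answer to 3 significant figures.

P = ∫_{−0.33d}^{0.33d} |φ(u)|² du.
With A² fixed by ∫|φ|² = 1, i.e. A² = (d)^(−1), substitute and integrate.
Both integrals are even about u = 0, so only the u ≥ 0 halves are needed (the factors of 2 cancel). Let t = u/d; then A² and the length scale cancel, so P = ∫_{0}^{0.33} e^(-2·t) dt ÷ ∫_{0}^{∞} e^(-2·t) dt.
Using ∫ e^(-2·t) dt = -e^(-2·t)/2, the numerator is 1/2 - e^(-33/50)/2 and the denominator is 1/2.
Taking the ratio, P = 0.4831.

P ≈ 0.483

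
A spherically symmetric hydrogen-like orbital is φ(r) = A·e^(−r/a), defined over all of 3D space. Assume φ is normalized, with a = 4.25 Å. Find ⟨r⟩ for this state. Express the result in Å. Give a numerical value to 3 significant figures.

The expectation value is the |φ|²-weighted average of r: ∫ r|φ|² 4πr² dr.
With ∫₀^∞ r^3 e^(−αr) dr = 3!/α^4, evaluating both integrals, ⟨r⟩ = 3·a/2.
Putting a = 4.25 gives 6.375.

⟨r⟩ ≈ 6.38 Å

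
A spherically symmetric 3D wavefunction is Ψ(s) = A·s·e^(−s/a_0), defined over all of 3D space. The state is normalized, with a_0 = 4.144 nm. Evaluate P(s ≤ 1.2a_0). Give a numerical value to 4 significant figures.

With dV = 4πs²ds, the probability is ∫|Ψ|² dV over s ≤ 1.2a_0.
A² is fixed by ∫₀^∞ 4πs²|Ψ|² ds = 1, i.e. A² = (3·π·a_0^5)^(−1).
In terms of u = s/a_0 (A², 4π and the length scale all cancel between numerator and denominator), P = [∫_{0}^{1.2} u^4·e^(-2·u) du] / [∫_{0}^{∞} u^4·e^(-2·u) du].
Using ∫ u^4·e^(-2·u) du = -(u^4/2 + u^3 + 3·u^2/2 + 3·u/2 + 3/4)·e^(-2·u), the numerator is ≈ 0.0719014 and the denominator is 3/4.
This evaluates to P = 0.095869.

P ≈ 0.09587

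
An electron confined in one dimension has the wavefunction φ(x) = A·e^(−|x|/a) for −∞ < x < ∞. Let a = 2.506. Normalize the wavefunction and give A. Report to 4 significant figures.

Require ∫ |φ|² dx = 1 over the whole domain.
Recall ∫₀^∞ x^m e^(−x/β) dx = m!·β^(m+1), ∫|φ|² dx = A²·(a).
Setting this equal to 1 gives A² = 1/(a).
Substituting a = 2.506 gives A² = 0.39904, so A = 0.63170.

A ≈ 0.6317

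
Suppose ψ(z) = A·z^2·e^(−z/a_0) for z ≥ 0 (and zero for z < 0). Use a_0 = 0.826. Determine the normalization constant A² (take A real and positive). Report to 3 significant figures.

The normalization condition is ∫|ψ|² dz = 1 from 0 to ∞.
Using ∫₀^∞ zⁿ e^(−αz) dz = n!/αⁿ⁺¹, ∫|ψ|² dz = A²·(3·a_0^5/4).
So A² = (3·a_0^5/4)^(−1).
Substituting a_0 = 0.826 gives A² = 3.468, so A = 1.862.

A^2 ≈ 3.47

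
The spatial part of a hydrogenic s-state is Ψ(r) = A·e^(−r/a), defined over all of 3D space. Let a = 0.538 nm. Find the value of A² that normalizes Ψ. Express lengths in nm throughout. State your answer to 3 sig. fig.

A^2 ≈ 2.04 nm^(-3)

The normalization condition is ∫|Ψ|² 4πr² dr = 1 from 0 to ∞.
The angular integral contributes 4π, leaving ∫₀^∞ r²|Ψ|² dr.
With ∫₀^∞ r^2 e^(−αr) dr = 2!/α^3, ∫|Ψ|² 4πr² dr = A²·(π·a^3).
So A² = (π·a^3)^(−1).
Substituting a = 0.538 gives A² = 2.044, so A = 1.430.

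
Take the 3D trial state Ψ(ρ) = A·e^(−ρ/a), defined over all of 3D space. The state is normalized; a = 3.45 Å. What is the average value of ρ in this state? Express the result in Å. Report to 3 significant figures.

⟨ρ⟩ ≈ 5.18 Å

By definition ⟨ρ⟩ = ∫ ρ |Ψ(ρ)|² 4πρ² dρ.
Using ∫₀^∞ ρⁿ e^(−αρ) dρ = n!/αⁿ⁺¹, evaluating both integrals, ⟨ρ⟩ = 3·a/2.
Putting a = 3.45 gives 5.175.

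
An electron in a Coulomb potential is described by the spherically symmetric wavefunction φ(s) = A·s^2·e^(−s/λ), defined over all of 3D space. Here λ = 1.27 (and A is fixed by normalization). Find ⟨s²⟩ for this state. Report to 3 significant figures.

⟨s^2⟩ ≈ 22.6

⟨s²⟩ = ∫ s^2 |φ|² 4πs² ds over the full domain.
Since the A² factors cancel between numerator and denominator, ⟨s²⟩ = 14·λ^2.
With λ = 1.27, ⟨s^2⟩ = 22.58.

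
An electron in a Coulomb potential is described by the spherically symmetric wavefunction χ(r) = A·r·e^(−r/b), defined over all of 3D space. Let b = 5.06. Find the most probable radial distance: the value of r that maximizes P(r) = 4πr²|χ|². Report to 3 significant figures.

r ≈ 10.1

The maximum of P(r) = 4πr²|χ|² occurs where its derivative vanishes.
Solving yields r = 2·b.
With b = 5.06, the most probable radial distance is 10.12.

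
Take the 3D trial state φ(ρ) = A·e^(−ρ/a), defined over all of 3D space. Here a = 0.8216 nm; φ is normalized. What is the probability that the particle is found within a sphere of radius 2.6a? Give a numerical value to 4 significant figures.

Integrate the radial probability density 4πρ²|φ|² over ρ ≤ 2.6a.
Normalization gives A² = 1/(π·a^3).
Substituting u = ρ/a, A², 4π and the length scale all cancel in the ratio: P = ∫_{0}^{2.6} u^2·e^(-2·u) du / ∫_{0}^{∞} u^2·e^(-2·u) du.
With ∫ u^2·e^(-2·u) du = -(2·u^2 + 2·u + 1)·e^(-2·u)/4 + C, the region integral is 1/4 - 493·e^(-26/5)/100 and the full one is 1/4.
Taking the ratio yields P = 0.89121.

P ≈ 0.8912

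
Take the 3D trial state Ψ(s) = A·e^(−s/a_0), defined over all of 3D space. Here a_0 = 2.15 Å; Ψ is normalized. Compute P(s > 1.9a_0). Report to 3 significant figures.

P = ∫ |Ψ|² 4πs² ds over s > 1.9a_0.
A² is fixed by ∫₀^∞ 4πs²|Ψ|² ds = 1, i.e. A² = (π·a_0^3)^(−1).
In terms of u = s/a_0 (A², 4π and the length scale all cancel between numerator and denominator), P = [∫_{1.9}^{∞} u^2·e^(-2·u) du] / [∫_{0}^{∞} u^2·e^(-2·u) du].
Using ∫ u^2·e^(-2·u) du = -(2·u^2 + 2·u + 1)·e^(-2·u)/4, the numerator is 601·e^(-19/5)/200 and the denominator is 1/4.
Taking the ratio yields P = 0.2689.

P ≈ 0.269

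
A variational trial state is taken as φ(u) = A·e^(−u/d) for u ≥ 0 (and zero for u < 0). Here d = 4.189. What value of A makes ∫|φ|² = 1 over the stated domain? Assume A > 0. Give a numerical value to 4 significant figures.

The normalization condition is ∫|φ|² du = 1 from 0 to ∞.
Carrying out the integral gives A² · d/2.
Substituting d = 4.189 gives A² = 0.47744, so A = 0.69097.

A ≈ 0.6910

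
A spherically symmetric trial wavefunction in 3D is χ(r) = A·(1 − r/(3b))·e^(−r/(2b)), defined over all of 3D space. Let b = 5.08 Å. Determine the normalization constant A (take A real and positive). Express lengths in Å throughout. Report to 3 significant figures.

Require ∫ |χ|² 4πr² dr = 1 over the whole domain.
With ∫₀^∞ r^4 e^(−αr) dr = 4!/α^5, with χ = A·(1 − r/(3b))·e^(−r/(2b)), the integral evaluates to A²·[8·π·b^3/3].
With b = 5.08: A² = 0.0009105 and A = 0.03017.

A ≈ 0.0302 Å^(-3/2)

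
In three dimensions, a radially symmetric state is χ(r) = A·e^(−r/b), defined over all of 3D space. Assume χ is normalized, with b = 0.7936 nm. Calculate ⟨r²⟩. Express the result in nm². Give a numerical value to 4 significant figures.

⟨r^2⟩ ≈ 1.889 nm^2

By definition ⟨r²⟩ = ∫ r^2 |χ(r)|² 4πr² dr.
The ratio of the moment integral to the normalization integral gives ⟨r²⟩ = 3·b^2.
With b = 0.7936, ⟨r^2⟩ = 1.8894.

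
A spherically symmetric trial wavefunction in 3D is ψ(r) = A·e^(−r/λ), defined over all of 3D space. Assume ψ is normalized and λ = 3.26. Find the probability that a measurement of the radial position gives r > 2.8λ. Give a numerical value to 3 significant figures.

Integrate the radial probability density 4πr²|ψ|² over r > 2.8λ.
Normalization gives A² = 1/(π·λ^3).
Let u = r/λ; then A², 4π and the length scale all cancel, so P = ∫_{2.8}^{∞} u^2·e^(-2·u) du ÷ ∫_{0}^{∞} u^2·e^(-2·u) du.
With ∫ u^2·e^(-2·u) du = -(2·u^2 + 2·u + 1)·e^(-2·u)/4 + C, the region integral is 557·e^(-28/5)/100 and the full one is 1/4.
This evaluates to P = 0.08239.

P ≈ 0.0824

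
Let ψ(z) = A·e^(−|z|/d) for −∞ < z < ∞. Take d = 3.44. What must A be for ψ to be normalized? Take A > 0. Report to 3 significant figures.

A ≈ 0.539

We need A² ∫|f|² dz = 1, taking the integral from −∞ to ∞.
With ψ = A·e^(−|z|/d), the integral evaluates to A²·[d].
Plugging in d = 3.44 yields A = 0.5392.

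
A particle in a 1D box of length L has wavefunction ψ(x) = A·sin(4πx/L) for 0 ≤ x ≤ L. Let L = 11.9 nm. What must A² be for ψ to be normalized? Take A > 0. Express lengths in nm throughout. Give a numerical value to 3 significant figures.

A^2 ≈ 0.168 nm^(-1)

We need A² ∫|f|² dx = 1, taking the integral from 0 to L.
The integral (without the A² prefactor) comes out to L/2.
Hence A² = 1/[L/2].
Plugging in L = 11.9 yields A = 0.4100.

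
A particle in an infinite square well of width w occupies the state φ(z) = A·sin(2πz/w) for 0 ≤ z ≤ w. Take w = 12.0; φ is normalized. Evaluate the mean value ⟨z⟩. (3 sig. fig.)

⟨z⟩ = ∫ z |φ|² dz over the full domain.
With ∫₀^w sin²(nπz/w) dz = w/2, evaluating both integrals, ⟨z⟩ = w/2.
With w = 12.0, ⟨z⟩ = 6.000.

⟨z⟩ ≈ 6.00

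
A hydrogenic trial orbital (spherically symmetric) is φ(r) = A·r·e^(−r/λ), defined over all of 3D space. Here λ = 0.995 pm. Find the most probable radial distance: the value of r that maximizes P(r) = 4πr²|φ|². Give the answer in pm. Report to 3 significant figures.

r ≈ 1.99 pm

Set d/dr [P(r) = 4πr²|φ|²] = 0 and solve for r > 0.
This gives r = 2·λ.
With λ = 0.995, the most probable radial distance is 1.990 pm.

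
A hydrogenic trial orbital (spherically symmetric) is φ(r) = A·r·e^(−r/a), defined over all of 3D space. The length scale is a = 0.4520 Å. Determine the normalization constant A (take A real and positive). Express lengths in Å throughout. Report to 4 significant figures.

A ≈ 2.371 Å^(-5/2)

Normalization requires ∫|φ|² 4πr² dr = 1, integrated from 0 to ∞.
∫|φ|² 4πr² dr = A²·(3·π·a^5).
Setting this equal to 1 gives A² = 1/(3·π·a^5).
Plugging in a = 0.4520 yields A = 2.3715.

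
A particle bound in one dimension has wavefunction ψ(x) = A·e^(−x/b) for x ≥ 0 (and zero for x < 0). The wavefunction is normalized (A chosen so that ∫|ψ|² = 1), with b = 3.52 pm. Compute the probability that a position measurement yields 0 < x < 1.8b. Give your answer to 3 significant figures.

P ≈ 0.973

The probability is P = ∫ |ψ|² dx over [0, 1.8b].
The normalization integral ∫|ψ|²dx over the whole domain equals b/2·A², and A² cancels in the ratio.
Substituting u = x/b, A² and the length scale cancel in the ratio: P = ∫_{0}^{1.8} e^(-2·u) du / ∫_{0}^{∞} e^(-2·u) du.
With ∫ e^(-2·u) du = -e^(-2·u)/2 + C, the region integral is 1/2 - e^(-18/5)/2 and the full one is 1/2.
This works out to P = 0.9727.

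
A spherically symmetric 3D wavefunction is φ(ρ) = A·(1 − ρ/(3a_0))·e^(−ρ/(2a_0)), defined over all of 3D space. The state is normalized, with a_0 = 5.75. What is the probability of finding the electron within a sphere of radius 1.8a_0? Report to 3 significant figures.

P ≈ 0.302

P = ∫ |φ|² 4πρ² dρ over ρ ≤ 1.8a_0.
The full normalization integral is A²·[8·π·a_0^3/3] = 1, fixing A².
In terms of u = ρ/a_0 (A², 4π and the length scale all cancel between numerator and denominator), P = [∫_{0}^{1.8} u^2·(1 - u/3)^2·e^(-u) du] / [∫_{0}^{∞} u^2·(1 - u/3)^2·e^(-u) du].
With ∫ u^2·(1 - u/3)^2·e^(-u) du = (-u^4 + 2·u^3 - 3·u^2 - 6·u - 6)·e^(-u)/9 + C, the region integral is 2/3 - 5282·e^(-9/5)/1875 and the full one is 2/3.
This evaluates to P = 0.3015.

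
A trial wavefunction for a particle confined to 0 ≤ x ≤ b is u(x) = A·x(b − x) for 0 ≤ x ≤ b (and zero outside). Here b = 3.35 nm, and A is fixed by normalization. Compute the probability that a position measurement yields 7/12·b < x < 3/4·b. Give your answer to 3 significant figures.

P = ∫_{7/12·b}^{3/4·b} |u(x)|² dx.
Since A² = 1/(b^5/30), this is the region integral divided by the full normalization integral.
In terms of t = x/b (A² and the length scale cancel between numerator and denominator), P = [∫_{7/12}^{3/4} t^2·(1 - t)^2 dt] / [∫_{0}^{1} t^2·(1 - t)^2 dt].
An antiderivative of t^2·(1 - t)^2 is t^3·(6·t^2 - 15·t + 10)/30; evaluating from 7/12 to 3/4 gives ≈ 0.0081035, while the full integral is 1/30.
Evaluating gives P = 0.2431.

P ≈ 0.243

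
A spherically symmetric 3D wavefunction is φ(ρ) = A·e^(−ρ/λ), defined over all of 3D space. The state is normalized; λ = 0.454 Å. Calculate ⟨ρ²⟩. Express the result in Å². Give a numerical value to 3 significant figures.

⟨ρ^2⟩ ≈ 0.618 Å^2

The expectation value is the |φ|²-weighted average of ρ^2: ∫ ρ^2|φ|² 4πρ² dρ.
With ∫₀^∞ ρ^4 e^(−αρ) dρ = 4!/α^5, evaluating both integrals, ⟨ρ²⟩ = 3·λ^2.
Putting λ = 0.454 gives 0.6183.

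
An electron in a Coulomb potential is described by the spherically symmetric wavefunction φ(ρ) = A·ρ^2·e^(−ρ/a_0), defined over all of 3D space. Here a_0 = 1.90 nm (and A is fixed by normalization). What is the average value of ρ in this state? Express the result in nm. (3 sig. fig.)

⟨ρ⟩ ≈ 6.65 nm

⟨ρ⟩ = ∫ ρ |φ|² 4πρ² dρ over the full domain.
Recall ∫₀^∞ ρ^m e^(−ρ/β) dρ = m!·β^(m+1), the ratio of the moment integral to the normalization integral gives ⟨ρ⟩ = 7·a_0/2.
With a_0 = 1.90, ⟨ρ⟩ = 6.650.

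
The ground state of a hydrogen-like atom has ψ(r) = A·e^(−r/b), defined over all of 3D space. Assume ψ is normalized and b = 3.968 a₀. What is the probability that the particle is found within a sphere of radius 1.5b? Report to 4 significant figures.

P ≈ 0.5768

P = ∫ |ψ|² 4πr² dr over r ≤ 1.5b.
Normalization gives A² = 1/(π·b^3).
In terms of u = r/b (A², 4π and the length scale all cancel between numerator and denominator), P = [∫_{0}^{1.5} u^2·e^(-2·u) du] / [∫_{0}^{∞} u^2·e^(-2·u) du].
With ∫ u^2·e^(-2·u) du = -(2·u^2 + 2·u + 1)·e^(-2·u)/4 + C, the region integral is 1/4 - 17·e^(-3)/8 and the full one is 1/4.
Taking the ratio yields P = 0.57681.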